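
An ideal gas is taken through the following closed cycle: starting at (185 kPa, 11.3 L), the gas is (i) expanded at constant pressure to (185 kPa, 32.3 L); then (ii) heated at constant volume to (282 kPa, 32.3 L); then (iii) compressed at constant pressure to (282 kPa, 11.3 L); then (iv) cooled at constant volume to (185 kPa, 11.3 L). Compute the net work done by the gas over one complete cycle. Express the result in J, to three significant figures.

Constant-volume legs do no work.
W(i) = (185)(32.3 − 11.3) = 3885 J; W(iii) = (282)(11.3 − 32.3) = -5922 J.
W_net = 3885 − 5922 = -2037 J (the counter-clockwise enclosed area).

W_net ≈ -2040 J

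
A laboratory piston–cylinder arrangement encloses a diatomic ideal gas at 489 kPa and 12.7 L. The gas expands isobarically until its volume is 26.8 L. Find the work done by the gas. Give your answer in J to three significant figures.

Isobaric: W = P ΔV.
W = (489 kPa)(26.8 − 12.7 L) = (489)(14.1) = 6895 J.

W ≈ 6890 J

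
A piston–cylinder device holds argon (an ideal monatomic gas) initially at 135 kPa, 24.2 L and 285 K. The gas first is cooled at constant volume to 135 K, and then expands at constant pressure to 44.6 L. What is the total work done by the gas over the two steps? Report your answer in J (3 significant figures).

Step 1 (isochoric): W = 0 (constant volume).
After step 1: P = 63.95 kPa (V unchanged).
Step 2 (isobaric): W = PΔV = (63.95 kPa)(44.6 − 24.2 L) = 1305 J.
W_total = 0 + 1305 = 1305 J.

W_total ≈ 1300 J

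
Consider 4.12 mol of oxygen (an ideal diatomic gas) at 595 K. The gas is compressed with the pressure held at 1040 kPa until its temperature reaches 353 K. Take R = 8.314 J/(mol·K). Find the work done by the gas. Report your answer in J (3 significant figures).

W ≈ -8290 J

Isobaric: W = P ΔV = nR ΔT.
W = (4.12)(8.314)(353 − 595) = -8289 J.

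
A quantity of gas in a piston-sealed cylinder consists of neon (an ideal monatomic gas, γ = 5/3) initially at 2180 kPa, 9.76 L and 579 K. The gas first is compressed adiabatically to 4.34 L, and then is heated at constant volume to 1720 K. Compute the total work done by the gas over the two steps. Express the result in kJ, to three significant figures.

W_total ≈ -22.9 kJ

Step 1 (adiabatic): W = (P₁V₁ − P₂V₂)/(γ−1) = (21277 − 36521)/0.667 = -22867 J.
Step 2 (isochoric): W = 0 (constant volume).
W_total = -22867 + 0 = -22867 J.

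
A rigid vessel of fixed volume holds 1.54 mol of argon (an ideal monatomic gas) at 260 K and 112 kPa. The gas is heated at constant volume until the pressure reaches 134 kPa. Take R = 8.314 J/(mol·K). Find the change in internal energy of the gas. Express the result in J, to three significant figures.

Constant volume ⇒ W = 0, so Q = ΔU = nCᵥΔT with Cᵥ = 3R/2 = 12.47 J/(mol·K).
At constant V, T₂/T₁ = P₂/P₁ ⇒ ΔT = T₁(P₂/P₁ − 1) = 260·(134/112 − 1) = 51.07 K.
ΔU = (1.54)(12.47)(51.07) = 980.8 J.

ΔU ≈ 981 J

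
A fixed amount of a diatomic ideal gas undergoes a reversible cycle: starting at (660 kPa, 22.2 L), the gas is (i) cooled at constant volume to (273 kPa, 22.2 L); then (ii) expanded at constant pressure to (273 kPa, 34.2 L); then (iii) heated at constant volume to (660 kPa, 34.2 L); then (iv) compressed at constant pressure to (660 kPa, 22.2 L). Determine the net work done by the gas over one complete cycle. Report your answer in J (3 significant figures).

W_net ≈ -4640 J

Constant-volume legs do no work.
W(ii) = (273)(34.2 − 22.2) = 3276 J; W(iv) = (660)(22.2 − 34.2) = -7920 J.
W_net = 3276 − 7920 = -4644 J (the counter-clockwise enclosed area).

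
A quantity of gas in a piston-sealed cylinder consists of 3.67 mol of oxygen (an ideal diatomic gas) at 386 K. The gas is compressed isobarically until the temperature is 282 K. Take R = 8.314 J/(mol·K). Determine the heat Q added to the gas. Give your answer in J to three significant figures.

Isobaric: W = nRΔT = (3.67)(8.314)(-104) = -3173 J.
ΔU = nCᵥΔT with Cᵥ = 5R/2: ΔU = (3.67)(20.79)(-104) = -7933 J.
Q = ΔU + W = -7933 − 3173 = -11107 J.

Q ≈ -11100 J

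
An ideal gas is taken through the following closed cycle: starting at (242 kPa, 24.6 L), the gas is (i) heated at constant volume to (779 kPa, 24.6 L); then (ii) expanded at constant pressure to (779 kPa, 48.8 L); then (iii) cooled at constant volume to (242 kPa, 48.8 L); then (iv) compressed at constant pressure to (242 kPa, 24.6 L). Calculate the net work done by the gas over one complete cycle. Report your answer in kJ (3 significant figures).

W_net ≈ 13.0 kJ

Constant-volume legs do no work.
W(ii) = (779)(48.8 − 24.6) = 18852 J; W(iv) = (242)(24.6 − 48.8) = -5856 J.
W_net = 18852 − 5856 = 12995 J (the clockwise enclosed area).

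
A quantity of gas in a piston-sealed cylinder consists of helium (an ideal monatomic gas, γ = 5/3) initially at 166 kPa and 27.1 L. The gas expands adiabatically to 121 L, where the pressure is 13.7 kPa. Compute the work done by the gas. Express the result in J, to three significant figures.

W ≈ 4260 J

Adiabatic: W = (P₁V₁ − P₂V₂)/(γ − 1) with γ = 5/3.
P₁V₁ = 4499 J, P₂V₂ = 1658 J.
W = (4499 − 1658) / 0.6667 = 4261 J.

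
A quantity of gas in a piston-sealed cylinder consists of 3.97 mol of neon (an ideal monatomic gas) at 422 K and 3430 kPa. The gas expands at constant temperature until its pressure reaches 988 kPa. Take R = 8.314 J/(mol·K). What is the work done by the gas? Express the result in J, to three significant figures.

Isothermal process: W = nRT ln(V₂/V₁) = nRT ln(P₁/P₂).
W = (3.97)(8.314)(422) × ln(3430/988)
  = 13929 × ln(3.472) = 13929 × 1.245
W_by_gas = 17336 J.

W ≈ 17300 J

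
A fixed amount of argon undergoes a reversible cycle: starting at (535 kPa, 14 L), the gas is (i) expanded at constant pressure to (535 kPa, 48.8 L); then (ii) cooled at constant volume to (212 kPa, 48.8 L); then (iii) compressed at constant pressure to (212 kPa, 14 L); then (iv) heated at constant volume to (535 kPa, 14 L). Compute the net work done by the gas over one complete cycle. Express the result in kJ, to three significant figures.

Constant-volume legs do no work.
W(i) = (535)(48.8 − 14) = 18618 J; W(iii) = (212)(14 − 48.8) = -7378 J.
W_net = 18618 − 7378 = 11240 J (the clockwise enclosed area).

W_net ≈ 11.2 kJ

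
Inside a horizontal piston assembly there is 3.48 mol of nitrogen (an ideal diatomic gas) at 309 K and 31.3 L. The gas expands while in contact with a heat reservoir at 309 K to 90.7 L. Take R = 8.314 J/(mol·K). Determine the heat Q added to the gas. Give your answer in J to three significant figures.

Isothermal ⇒ ΔU = 0, so Q = W = nRT ln(V₂/V₁).
Q = (3.48)(8.314)(309) ln(90.7/31.3) = 8940 × 1.064 = 9512 J.

Q ≈ 9510 J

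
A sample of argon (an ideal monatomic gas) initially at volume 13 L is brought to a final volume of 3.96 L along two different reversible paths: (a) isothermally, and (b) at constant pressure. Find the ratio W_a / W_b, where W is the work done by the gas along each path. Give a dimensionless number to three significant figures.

Path (a) isothermal: W = P₁V₁ ln(V₂/V₁) → W_a/(P₁V₁) = -1.189.
Path (b) isobaric: W = P₁(V₂ − V₁) → W_b/(P₁V₁) = -0.6954.
W_a / W_b = -1.189 / -0.6954 = 1.709.

W_a / W_b ≈ 1.71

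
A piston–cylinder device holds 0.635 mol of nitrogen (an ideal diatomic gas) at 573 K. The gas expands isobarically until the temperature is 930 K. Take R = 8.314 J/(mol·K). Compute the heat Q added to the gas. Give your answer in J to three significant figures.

Isobaric: W = nRΔT = (0.635)(8.314)(357) = 1885 J.
ΔU = nCᵥΔT with Cᵥ = 5R/2: ΔU = (0.635)(20.79)(357) = 4712 J.
Q = ΔU + W = 4712 + 1885 = 6597 J.

Q ≈ 6600 J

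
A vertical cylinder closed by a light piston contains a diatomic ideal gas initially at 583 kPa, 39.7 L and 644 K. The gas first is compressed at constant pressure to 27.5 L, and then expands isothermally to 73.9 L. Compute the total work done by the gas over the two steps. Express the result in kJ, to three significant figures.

Step 1 (isobaric): W = PΔV = (583 kPa)(27.5 − 39.7 L) = -7113 J.
After step 1: P = 583 kPa, V = 27.5 L, T = 446.1 K.
Step 2 (isothermal): W = P₁V₁ ln(V₂/V₁) = (16032) ln(73.9/27.5) = 15849 J.
W_total = -7113 + 15849 = 8736 J.

W_total ≈ 8.74 kJ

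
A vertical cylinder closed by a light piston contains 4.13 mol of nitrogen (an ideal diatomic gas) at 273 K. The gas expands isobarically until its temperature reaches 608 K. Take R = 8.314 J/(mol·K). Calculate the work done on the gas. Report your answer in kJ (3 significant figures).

W ≈ -11.5 kJ

Isobaric: W = P ΔV = nR ΔT.
W = (4.13)(8.314)(608 − 273) = 11503 J.
Work on gas = −W_by = -11503 J.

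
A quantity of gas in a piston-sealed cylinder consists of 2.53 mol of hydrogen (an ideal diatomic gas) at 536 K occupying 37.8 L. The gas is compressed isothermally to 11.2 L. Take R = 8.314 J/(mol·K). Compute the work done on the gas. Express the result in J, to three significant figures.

Isothermal: W = nRT ln(V₂/V₁).
W = (2.53)(8.314)(536) × ln(11.2/37.8)
  = 11274 × -1.216
W_by_gas = -13714 J; work on gas = −W_by = 13714 J.

W ≈ 13700 J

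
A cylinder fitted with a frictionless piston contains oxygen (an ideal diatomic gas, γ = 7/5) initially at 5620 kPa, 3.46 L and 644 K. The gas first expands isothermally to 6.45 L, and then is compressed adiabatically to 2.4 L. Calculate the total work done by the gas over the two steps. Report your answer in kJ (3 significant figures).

W_total ≈ -11.5 kJ

Step 1 (isothermal): W = P₁V₁ ln(V₂/V₁) = (19445) ln(6.45/3.46) = 12111 J.
After step 1: P = 3015 kPa, V = 6.45 L, T = 644 K.
Step 2 (adiabatic): W = (P₁V₁ − P₂V₂)/(γ−1) = (19445 − 28877)/0.4 = -23579 J.
W_total = 12111 − 23579 = -11469 J.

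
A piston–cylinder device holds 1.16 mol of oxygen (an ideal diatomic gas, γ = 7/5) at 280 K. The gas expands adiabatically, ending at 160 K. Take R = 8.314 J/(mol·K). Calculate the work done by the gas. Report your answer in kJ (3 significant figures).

W ≈ 2.89 kJ

Adiabatic ⇒ Q = 0, so W_by = −ΔU = nCᵥ(T₁ − T₂).
Cᵥ = 5R/2 = 20.79 J/(mol·K).
W = (1.16)(20.79)(280 − 160) = 2893 J.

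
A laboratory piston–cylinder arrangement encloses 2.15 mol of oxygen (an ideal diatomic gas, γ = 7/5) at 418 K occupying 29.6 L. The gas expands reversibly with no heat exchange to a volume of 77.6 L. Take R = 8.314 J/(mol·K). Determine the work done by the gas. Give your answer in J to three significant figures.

Adiabatic: TV^(γ−1) = const with γ = 7/5.
T₂ = T₁ (V₁/V₂)^(γ−1) = 418 × (29.6/77.6)^0.4 = 418 × 0.6801 = 284.3 K.
W_by = nCᵥ(T₁ − T₂) = (2.15)(20.79)(418 − 284.3) = 5976 J.

W ≈ 5980 J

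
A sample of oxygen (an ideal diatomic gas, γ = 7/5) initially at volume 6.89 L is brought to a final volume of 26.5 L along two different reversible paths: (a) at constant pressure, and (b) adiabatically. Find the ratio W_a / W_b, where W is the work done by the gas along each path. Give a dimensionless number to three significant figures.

W_a / W_b ≈ 2.73

Path (a) isobaric: W = P₁(V₂ − V₁) → W_a/(P₁V₁) = 2.846.
Path (b) adiabatic: W = P₁V₁(1 − (V₁/V₂)^(γ−1))/(γ−1) → W_b/(P₁V₁) = 1.041.
W_a / W_b = 2.846 / 1.041 = 2.733.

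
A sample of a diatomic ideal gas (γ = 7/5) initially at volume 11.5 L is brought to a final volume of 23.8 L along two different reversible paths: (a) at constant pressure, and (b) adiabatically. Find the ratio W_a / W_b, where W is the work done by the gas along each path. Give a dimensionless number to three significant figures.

W_a / W_b ≈ 1.69

Path (a) isobaric: W = P₁(V₂ − V₁) → W_a/(P₁V₁) = 1.07.
Path (b) adiabatic: W = P₁V₁(1 − (V₁/V₂)^(γ−1))/(γ−1) → W_b/(P₁V₁) = 0.6311.
W_a / W_b = 1.07 / 0.6311 = 1.695.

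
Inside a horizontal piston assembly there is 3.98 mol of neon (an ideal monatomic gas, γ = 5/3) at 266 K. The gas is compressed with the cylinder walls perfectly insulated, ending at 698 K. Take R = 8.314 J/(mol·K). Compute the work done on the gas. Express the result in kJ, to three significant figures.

W ≈ 21.4 kJ

Adiabatic ⇒ Q = 0, so W_by = −ΔU = nCᵥ(T₁ − T₂).
Cᵥ = 3R/2 = 12.47 J/(mol·K).
W = (3.98)(12.47)(266 − 698) = -21442 J.
Work on gas = −W_by = 21442 J.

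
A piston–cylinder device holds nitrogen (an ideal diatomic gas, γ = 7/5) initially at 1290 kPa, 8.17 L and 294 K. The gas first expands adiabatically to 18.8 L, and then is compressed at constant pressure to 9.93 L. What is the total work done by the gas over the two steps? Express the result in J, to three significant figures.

Step 1 (adiabatic): W = (P₁V₁ − P₂V₂)/(γ−1) = (10539 − 7552)/0.4 = 7469 J.
After step 1: P = 401.7 kPa, V = 18.8 L, T = 210.7 K.
Step 2 (isobaric): W = PΔV = (401.7 kPa)(9.93 − 18.8 L) = -3563 J.
W_total = 7469 − 3563 = 3906 J.

W_total ≈ 3910 J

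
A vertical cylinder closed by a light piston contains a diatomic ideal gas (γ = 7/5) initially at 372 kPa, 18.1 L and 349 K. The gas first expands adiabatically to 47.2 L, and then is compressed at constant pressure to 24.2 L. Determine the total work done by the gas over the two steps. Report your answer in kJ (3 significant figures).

W_total ≈ 3.12 kJ

Step 1 (adiabatic): W = (P₁V₁ − P₂V₂)/(γ−1) = (6733 − 4589)/0.4 = 5361 J.
After step 1: P = 97.22 kPa, V = 47.2 L, T = 237.9 K.
Step 2 (isobaric): W = PΔV = (97.22 kPa)(24.2 − 47.2 L) = -2236 J.
W_total = 5361 − 2236 = 3124 J.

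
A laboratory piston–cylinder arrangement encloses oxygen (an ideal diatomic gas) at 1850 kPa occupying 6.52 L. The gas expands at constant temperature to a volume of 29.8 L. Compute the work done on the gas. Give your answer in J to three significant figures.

W ≈ -18300 J

Isothermal: W = nRT ln(V₂/V₁) = P₁V₁ ln(V₂/V₁).
P₁V₁ = (1850 kPa)(6.52 L) = 12062 J.
W = 12062 × ln(29.8/6.52) = 12062 × 1.52
W_by_gas = 18330 J; work on gas = −W_by = -18330 J.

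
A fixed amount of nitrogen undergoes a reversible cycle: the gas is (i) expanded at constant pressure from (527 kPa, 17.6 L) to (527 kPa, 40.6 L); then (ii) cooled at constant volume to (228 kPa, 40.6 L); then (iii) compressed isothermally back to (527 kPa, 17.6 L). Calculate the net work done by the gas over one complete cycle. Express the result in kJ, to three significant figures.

W_net ≈ 4.38 kJ

Leg (i): W = PΔV = (527)(40.6 − 17.6) = 12121 J.
Leg (ii): W = 0.
Leg (iii): W = PᵢVᵢ ln(V_f/Vᵢ) = (9257) ln(17.6/40.6) = -7737 J.
W_net = 12121 − 7737 = 4384 J.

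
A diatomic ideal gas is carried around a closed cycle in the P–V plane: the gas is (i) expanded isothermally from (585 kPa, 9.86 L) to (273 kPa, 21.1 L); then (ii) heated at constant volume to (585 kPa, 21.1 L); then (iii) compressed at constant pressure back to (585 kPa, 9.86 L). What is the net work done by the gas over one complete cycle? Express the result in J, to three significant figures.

W_net ≈ -2190 J

Leg (i): W = PᵢVᵢ ln(V_f/Vᵢ) = (5768) ln(21.1/9.86) = 4388 J.
Leg (ii): W = 0.
Leg (iii): W = PΔV = (585)(9.86 − 21.1) = -6575 J.
W_net = 4388 − 6575 = -2187 J.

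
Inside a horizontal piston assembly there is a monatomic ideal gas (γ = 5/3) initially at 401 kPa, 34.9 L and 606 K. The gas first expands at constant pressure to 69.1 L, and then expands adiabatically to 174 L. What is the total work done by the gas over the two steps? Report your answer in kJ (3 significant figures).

W_total ≈ 32.8 kJ

Step 1 (isobaric): W = PΔV = (401 kPa)(69.1 − 34.9 L) = 13714 J.
After step 1: P = 401 kPa, V = 69.1 L, T = 1200 K.
Step 2 (adiabatic): W = (P₁V₁ − P₂V₂)/(γ−1) = (27709 − 14971)/0.667 = 19108 J.
W_total = 13714 + 19108 = 32822 J.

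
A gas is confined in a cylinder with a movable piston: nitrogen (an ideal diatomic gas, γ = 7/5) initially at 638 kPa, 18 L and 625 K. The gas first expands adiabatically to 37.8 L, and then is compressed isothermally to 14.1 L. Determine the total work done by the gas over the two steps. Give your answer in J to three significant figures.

Step 1 (adiabatic): W = (P₁V₁ − P₂V₂)/(γ−1) = (11484 − 8535)/0.4 = 7372 J.
After step 1: P = 225.8 kPa, V = 37.8 L, T = 464.5 K.
Step 2 (isothermal): W = P₁V₁ ln(V₂/V₁) = (8535) ln(14.1/37.8) = -8417 J.
W_total = 7372 − 8417 = -1044 J.

W_total ≈ -1040 J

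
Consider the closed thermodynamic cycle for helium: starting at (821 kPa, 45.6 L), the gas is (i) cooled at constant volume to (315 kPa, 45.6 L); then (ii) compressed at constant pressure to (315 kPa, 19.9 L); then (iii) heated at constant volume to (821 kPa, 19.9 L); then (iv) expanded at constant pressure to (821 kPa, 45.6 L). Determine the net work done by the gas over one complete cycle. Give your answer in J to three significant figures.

Constant-volume legs do no work.
W(ii) = (315)(19.9 − 45.6) = -8096 J; W(iv) = (821)(45.6 − 19.9) = 21100 J.
W_net = -8096 + 21100 = 13004 J (the clockwise enclosed area).

W_net ≈ 13000 J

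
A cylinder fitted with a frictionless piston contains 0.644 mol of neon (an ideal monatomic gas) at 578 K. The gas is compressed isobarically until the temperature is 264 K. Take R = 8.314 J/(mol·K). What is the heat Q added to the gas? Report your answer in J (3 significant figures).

Q ≈ -4200 J

Isobaric: W = nRΔT = (0.644)(8.314)(-314) = -1681 J.
ΔU = nCᵥΔT with Cᵥ = 3R/2: ΔU = (0.644)(12.47)(-314) = -2522 J.
Q = ΔU + W = -2522 − 1681 = -4203 J.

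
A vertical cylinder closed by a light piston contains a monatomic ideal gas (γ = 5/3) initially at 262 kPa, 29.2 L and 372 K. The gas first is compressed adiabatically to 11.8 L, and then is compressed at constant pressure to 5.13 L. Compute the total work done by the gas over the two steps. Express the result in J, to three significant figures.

W_total ≈ -17400 J

Step 1 (adiabatic): W = (P₁V₁ − P₂V₂)/(γ−1) = (7650 − 13996)/0.667 = -9519 J.
After step 1: P = 1186 kPa, V = 11.8 L, T = 680.6 K.
Step 2 (isobaric): W = PΔV = (1186 kPa)(5.13 − 11.8 L) = -7912 J.
W_total = -9519 − 7912 = -17431 J.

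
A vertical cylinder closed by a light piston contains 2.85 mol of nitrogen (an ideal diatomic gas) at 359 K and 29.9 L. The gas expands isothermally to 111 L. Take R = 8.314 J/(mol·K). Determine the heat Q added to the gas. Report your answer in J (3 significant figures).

Isothermal ⇒ ΔU = 0, so Q = W = nRT ln(V₂/V₁).
Q = (2.85)(8.314)(359) ln(111/29.9) = 8506 × 1.312 = 11158 J.

Q ≈ 11200 J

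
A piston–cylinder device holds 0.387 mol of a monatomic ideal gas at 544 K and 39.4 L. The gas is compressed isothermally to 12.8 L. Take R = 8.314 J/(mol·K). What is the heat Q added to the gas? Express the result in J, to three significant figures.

Isothermal ⇒ ΔU = 0, so Q = W = nRT ln(V₂/V₁).
Q = (0.387)(8.314)(544) ln(12.8/39.4) = 1750 × -1.124 = -1968 J.

Q ≈ -1970 J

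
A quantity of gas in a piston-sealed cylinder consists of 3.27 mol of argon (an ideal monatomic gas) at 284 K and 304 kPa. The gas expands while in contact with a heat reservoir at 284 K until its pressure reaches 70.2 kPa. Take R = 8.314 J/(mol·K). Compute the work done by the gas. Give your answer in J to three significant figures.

Isothermal process: W = nRT ln(V₂/V₁) = nRT ln(P₁/P₂).
W = (3.27)(8.314)(284) × ln(304/70.2)
  = 7721 × ln(4.33) = 7721 × 1.466
W_by_gas = 11317 J.

W ≈ 11300 J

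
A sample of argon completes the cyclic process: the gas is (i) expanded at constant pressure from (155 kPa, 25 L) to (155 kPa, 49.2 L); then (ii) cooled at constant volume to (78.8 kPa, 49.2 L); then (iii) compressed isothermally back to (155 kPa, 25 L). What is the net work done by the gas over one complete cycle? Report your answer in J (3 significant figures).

W_net ≈ 1130 J

Leg (i): W = PΔV = (155)(49.2 − 25) = 3751 J.
Leg (ii): W = 0.
Leg (iii): W = PᵢVᵢ ln(V_f/Vᵢ) = (3877) ln(25/49.2) = -2625 J.
W_net = 3751 − 2625 = 1126 J.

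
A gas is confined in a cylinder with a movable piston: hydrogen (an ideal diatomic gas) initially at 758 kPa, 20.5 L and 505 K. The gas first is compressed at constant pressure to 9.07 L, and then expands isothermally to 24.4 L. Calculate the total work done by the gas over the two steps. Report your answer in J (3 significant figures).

W_total ≈ -1860 J

Step 1 (isobaric): W = PΔV = (758 kPa)(9.07 − 20.5 L) = -8664 J.
After step 1: P = 758 kPa, V = 9.07 L, T = 223.4 K.
Step 2 (isothermal): W = P₁V₁ ln(V₂/V₁) = (6875) ln(24.4/9.07) = 6804 J.
W_total = -8664 + 6804 = -1860 J.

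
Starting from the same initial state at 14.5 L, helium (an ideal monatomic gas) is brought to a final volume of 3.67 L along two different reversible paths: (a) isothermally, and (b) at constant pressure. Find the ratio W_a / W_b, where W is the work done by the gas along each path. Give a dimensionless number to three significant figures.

W_a / W_b ≈ 1.84

Path (a) isothermal: W = P₁V₁ ln(V₂/V₁) → W_a/(P₁V₁) = -1.374.
Path (b) isobaric: W = P₁(V₂ − V₁) → W_b/(P₁V₁) = -0.7469.
W_a / W_b = -1.374 / -0.7469 = 1.84.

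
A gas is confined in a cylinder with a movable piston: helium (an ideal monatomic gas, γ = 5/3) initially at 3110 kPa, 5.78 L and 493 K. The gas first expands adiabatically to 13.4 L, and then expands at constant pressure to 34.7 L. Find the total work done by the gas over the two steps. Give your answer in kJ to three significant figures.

Step 1 (adiabatic): W = (P₁V₁ − P₂V₂)/(γ−1) = (17976 − 10262)/0.667 = 11571 J.
After step 1: P = 765.8 kPa, V = 13.4 L, T = 281.4 K.
Step 2 (isobaric): W = PΔV = (765.8 kPa)(34.7 − 13.4 L) = 16312 J.
W_total = 11571 + 16312 = 27883 J.

W_total ≈ 27.9 kJ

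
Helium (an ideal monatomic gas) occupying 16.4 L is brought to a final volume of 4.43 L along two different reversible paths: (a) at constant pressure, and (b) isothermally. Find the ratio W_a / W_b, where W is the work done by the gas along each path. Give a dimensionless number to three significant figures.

Path (a) isobaric: W = P₁(V₂ − V₁) → W_a/(P₁V₁) = -0.7299.
Path (b) isothermal: W = P₁V₁ ln(V₂/V₁) → W_b/(P₁V₁) = -1.309.
W_a / W_b = -0.7299 / -1.309 = 0.5576.

W_a / W_b ≈ 0.558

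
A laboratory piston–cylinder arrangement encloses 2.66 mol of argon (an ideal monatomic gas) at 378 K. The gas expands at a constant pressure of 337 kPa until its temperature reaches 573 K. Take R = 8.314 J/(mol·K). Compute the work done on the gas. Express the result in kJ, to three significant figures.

Isobaric: W = P ΔV = nR ΔT.
W = (2.66)(8.314)(573 − 378) = 4312 J.
Work on gas = −W_by = -4312 J.

W ≈ -4.31 kJ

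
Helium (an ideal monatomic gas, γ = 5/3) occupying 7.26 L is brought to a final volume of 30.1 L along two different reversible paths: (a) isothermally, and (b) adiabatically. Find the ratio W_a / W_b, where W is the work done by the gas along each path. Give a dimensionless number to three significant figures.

W_a / W_b ≈ 1.55

Path (a) isothermal: W = P₁V₁ ln(V₂/V₁) → W_a/(P₁V₁) = 1.422.
Path (b) adiabatic: W = P₁V₁(1 − (V₁/V₂)^(γ−1))/(γ−1) → W_b/(P₁V₁) = 0.9188.
W_a / W_b = 1.422 / 0.9188 = 1.548.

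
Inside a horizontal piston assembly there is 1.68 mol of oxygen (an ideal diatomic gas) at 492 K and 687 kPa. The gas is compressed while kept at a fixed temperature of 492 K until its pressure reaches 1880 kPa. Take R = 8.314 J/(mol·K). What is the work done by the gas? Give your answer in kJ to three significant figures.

W ≈ -6.92 kJ

Isothermal process: W = nRT ln(V₂/V₁) = nRT ln(P₁/P₂).
W = (1.68)(8.314)(492) × ln(687/1880)
  = 6872 × ln(0.3654) = 6872 × -1.007
W_by_gas = -6918 J.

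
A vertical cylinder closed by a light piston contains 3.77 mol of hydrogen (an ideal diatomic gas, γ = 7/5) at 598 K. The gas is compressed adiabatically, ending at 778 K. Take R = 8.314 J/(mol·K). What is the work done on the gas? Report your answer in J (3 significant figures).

W ≈ 14100 J

Adiabatic ⇒ Q = 0, so W_by = −ΔU = nCᵥ(T₁ − T₂).
Cᵥ = 5R/2 = 20.79 J/(mol·K).
W = (3.77)(20.79)(598 − 778) = -14105 J.
Work on gas = −W_by = 14105 J.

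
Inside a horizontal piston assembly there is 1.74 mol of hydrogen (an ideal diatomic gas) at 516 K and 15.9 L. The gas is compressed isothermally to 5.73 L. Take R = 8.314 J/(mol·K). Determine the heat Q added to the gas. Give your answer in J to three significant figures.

Q ≈ -7620 J

Isothermal ⇒ ΔU = 0, so Q = W = nRT ln(V₂/V₁).
Q = (1.74)(8.314)(516) ln(5.73/15.9) = 7465 × -1.021 = -7618 J.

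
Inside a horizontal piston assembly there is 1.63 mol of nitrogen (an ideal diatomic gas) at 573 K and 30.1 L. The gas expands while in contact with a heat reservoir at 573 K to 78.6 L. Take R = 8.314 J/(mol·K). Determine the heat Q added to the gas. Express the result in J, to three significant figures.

Q ≈ 7450 J

Isothermal ⇒ ΔU = 0, so Q = W = nRT ln(V₂/V₁).
Q = (1.63)(8.314)(573) ln(78.6/30.1) = 7765 × 0.9598 = 7453 J.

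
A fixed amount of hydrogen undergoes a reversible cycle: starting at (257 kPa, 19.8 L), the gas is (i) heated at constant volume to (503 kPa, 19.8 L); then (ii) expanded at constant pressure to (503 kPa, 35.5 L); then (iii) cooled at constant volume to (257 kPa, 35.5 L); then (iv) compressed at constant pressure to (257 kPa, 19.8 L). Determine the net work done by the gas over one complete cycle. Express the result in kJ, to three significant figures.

Constant-volume legs do no work.
W(ii) = (503)(35.5 − 19.8) = 7897 J; W(iv) = (257)(19.8 − 35.5) = -4035 J.
W_net = 7897 − 4035 = 3862 J (the clockwise enclosed area).

W_net ≈ 3.86 kJ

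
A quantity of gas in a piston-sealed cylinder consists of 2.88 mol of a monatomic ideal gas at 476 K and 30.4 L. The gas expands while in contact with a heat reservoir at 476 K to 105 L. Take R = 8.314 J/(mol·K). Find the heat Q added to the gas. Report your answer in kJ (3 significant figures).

Isothermal ⇒ ΔU = 0, so Q = W = nRT ln(V₂/V₁).
Q = (2.88)(8.314)(476) ln(105/30.4) = 11397 × 1.24 = 14127 J.

Q ≈ 14.1 kJ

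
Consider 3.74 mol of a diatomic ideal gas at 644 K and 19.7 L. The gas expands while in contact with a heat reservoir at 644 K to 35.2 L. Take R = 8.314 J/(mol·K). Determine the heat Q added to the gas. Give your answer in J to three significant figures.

Q ≈ 11600 J

Isothermal ⇒ ΔU = 0, so Q = W = nRT ln(V₂/V₁).
Q = (3.74)(8.314)(644) ln(35.2/19.7) = 20025 × 0.5804 = 11623 J.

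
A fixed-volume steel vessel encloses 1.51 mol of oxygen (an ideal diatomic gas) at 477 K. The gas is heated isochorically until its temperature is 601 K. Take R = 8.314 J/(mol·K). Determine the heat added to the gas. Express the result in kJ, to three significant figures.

Constant volume ⇒ W = 0, so Q = ΔU = nCᵥΔT with Cᵥ = 5R/2 = 20.79 J/(mol·K).
ΔU = (1.51)(20.79)(601 − 477) = 3892 J.

Q ≈ 3.89 kJ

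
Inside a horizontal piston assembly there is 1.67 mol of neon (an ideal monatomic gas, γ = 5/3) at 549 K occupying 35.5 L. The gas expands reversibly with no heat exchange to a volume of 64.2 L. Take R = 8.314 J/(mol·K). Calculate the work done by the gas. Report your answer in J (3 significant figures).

Adiabatic: TV^(γ−1) = const with γ = 5/3.
T₂ = T₁ (V₁/V₂)^(γ−1) = 549 × (35.5/64.2)^0.667 = 549 × 0.6737 = 369.9 K.
W_by = nCᵥ(T₁ − T₂) = (1.67)(12.47)(549 − 369.9) = 3731 J.

W ≈ 3730 J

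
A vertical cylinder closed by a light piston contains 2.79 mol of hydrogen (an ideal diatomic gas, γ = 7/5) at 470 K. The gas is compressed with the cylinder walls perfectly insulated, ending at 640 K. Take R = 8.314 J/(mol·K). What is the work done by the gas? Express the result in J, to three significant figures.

Adiabatic ⇒ Q = 0, so W_by = −ΔU = nCᵥ(T₁ − T₂).
Cᵥ = 5R/2 = 20.79 J/(mol·K).
W = (2.79)(20.79)(470 − 640) = -9858 J.

W ≈ -9860 J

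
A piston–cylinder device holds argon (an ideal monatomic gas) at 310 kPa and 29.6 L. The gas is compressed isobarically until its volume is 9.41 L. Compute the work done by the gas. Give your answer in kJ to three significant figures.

W ≈ -6.26 kJ

Isobaric: W = P ΔV.
W = (310 kPa)(9.41 − 29.6 L) = (310)(-20.19) = -6259 J.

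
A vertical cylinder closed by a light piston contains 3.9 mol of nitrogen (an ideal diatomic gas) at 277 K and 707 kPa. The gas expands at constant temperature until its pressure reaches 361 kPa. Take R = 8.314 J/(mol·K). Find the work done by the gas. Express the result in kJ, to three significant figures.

Isothermal process: W = nRT ln(V₂/V₁) = nRT ln(P₁/P₂).
W = (3.9)(8.314)(277) × ln(707/361)
  = 8982 × ln(1.958) = 8982 × 0.6722
W_by_gas = 6037 J.

W ≈ 6.04 kJ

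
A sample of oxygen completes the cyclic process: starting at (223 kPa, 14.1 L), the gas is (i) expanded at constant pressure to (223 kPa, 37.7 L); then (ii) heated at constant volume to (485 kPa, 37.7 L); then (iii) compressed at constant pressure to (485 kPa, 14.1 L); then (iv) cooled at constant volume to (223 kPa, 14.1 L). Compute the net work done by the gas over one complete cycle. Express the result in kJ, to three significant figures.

Constant-volume legs do no work.
W(i) = (223)(37.7 − 14.1) = 5263 J; W(iii) = (485)(14.1 − 37.7) = -11446 J.
W_net = 5263 − 11446 = -6183 J (the counter-clockwise enclosed area).

W_net ≈ -6.18 kJ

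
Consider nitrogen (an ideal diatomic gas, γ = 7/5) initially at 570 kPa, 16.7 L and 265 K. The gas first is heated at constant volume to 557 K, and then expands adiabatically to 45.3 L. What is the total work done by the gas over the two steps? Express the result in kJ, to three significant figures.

Step 1 (isochoric): W = 0 (constant volume).
After step 1: P = 1198 kPa (V unchanged).
Step 2 (adiabatic): W = (P₁V₁ − P₂V₂)/(γ−1) = (20008 − 13423)/0.4 = 16462 J.
W_total = 0 + 16462 = 16462 J.

W_total ≈ 16.5 kJ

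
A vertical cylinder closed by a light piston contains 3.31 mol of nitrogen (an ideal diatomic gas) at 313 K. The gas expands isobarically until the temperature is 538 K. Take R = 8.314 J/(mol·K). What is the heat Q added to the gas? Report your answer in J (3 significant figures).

Isobaric: W = nRΔT = (3.31)(8.314)(225) = 6192 J.
ΔU = nCᵥΔT with Cᵥ = 5R/2: ΔU = (3.31)(20.79)(225) = 15480 J.
Q = ΔU + W = 15480 + 6192 = 21671 J.

Q ≈ 21700 J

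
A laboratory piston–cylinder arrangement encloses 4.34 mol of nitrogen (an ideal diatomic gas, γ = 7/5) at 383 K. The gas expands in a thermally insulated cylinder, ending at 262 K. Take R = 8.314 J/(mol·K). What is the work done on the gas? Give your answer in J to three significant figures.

W ≈ -10900 J

Adiabatic ⇒ Q = 0, so W_by = −ΔU = nCᵥ(T₁ − T₂).
Cᵥ = 5R/2 = 20.79 J/(mol·K).
W = (4.34)(20.79)(383 − 262) = 10915 J.
Work on gas = −W_by = -10915 J.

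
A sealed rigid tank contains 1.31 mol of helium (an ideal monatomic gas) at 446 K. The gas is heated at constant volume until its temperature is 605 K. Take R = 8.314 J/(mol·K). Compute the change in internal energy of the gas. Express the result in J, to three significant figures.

ΔU ≈ 2600 J

Constant volume ⇒ W = 0, so Q = ΔU = nCᵥΔT with Cᵥ = 3R/2 = 12.47 J/(mol·K).
ΔU = (1.31)(12.47)(605 − 446) = 2598 J.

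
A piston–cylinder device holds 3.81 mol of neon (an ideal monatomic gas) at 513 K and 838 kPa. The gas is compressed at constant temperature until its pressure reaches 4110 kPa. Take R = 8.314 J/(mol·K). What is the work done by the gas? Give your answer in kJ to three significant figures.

W ≈ -25.8 kJ

Isothermal process: W = nRT ln(V₂/V₁) = nRT ln(P₁/P₂).
W = (3.81)(8.314)(513) × ln(838/4110)
  = 16250 × ln(0.2039) = 16250 × -1.59
W_by_gas = -25840 J.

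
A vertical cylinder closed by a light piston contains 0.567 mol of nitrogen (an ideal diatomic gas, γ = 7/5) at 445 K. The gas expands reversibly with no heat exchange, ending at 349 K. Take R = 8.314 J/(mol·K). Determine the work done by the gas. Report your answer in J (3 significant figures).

Adiabatic ⇒ Q = 0, so W_by = −ΔU = nCᵥ(T₁ − T₂).
Cᵥ = 5R/2 = 20.79 J/(mol·K).
W = (0.567)(20.79)(445 − 349) = 1131 J.

W ≈ 1130 J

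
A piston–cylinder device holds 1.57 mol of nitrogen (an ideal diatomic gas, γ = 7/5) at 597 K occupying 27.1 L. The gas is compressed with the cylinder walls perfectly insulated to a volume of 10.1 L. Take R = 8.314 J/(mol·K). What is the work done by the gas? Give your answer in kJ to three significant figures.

W ≈ -9.43 kJ

Adiabatic: TV^(γ−1) = const with γ = 7/5.
T₂ = T₁ (V₁/V₂)^(γ−1) = 597 × (27.1/10.1)^0.4 = 597 × 1.484 = 886 K.
W_by = nCᵥ(T₁ − T₂) = (1.57)(20.79)(597 − 886) = -9431 J.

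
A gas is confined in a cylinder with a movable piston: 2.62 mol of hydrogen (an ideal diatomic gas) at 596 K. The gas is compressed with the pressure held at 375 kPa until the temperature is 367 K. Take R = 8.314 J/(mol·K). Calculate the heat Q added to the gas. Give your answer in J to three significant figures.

Q ≈ -17500 J

Isobaric: W = nRΔT = (2.62)(8.314)(-229) = -4988 J.
ΔU = nCᵥΔT with Cᵥ = 5R/2: ΔU = (2.62)(20.79)(-229) = -12471 J.
Q = ΔU + W = -12471 − 4988 = -17459 J.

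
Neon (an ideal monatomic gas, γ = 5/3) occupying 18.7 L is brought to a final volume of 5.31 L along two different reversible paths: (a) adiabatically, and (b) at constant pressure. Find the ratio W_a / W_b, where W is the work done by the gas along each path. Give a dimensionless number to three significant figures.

W_a / W_b ≈ 2.75

Path (a) adiabatic: W = P₁V₁(1 − (V₁/V₂)^(γ−1))/(γ−1) → W_a/(P₁V₁) = -1.972.
Path (b) isobaric: W = P₁(V₂ − V₁) → W_b/(P₁V₁) = -0.716.
W_a / W_b = -1.972 / -0.716 = 2.754.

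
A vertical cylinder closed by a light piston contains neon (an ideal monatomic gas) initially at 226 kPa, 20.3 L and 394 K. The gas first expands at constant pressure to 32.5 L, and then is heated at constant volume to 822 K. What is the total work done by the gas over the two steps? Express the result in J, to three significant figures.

W_total ≈ 2760 J

Step 1 (isobaric): W = PΔV = (226 kPa)(32.5 − 20.3 L) = 2757 J.
Step 2 (isochoric): W = 0 (constant volume).
W_total = 2757 + 0 = 2757 J.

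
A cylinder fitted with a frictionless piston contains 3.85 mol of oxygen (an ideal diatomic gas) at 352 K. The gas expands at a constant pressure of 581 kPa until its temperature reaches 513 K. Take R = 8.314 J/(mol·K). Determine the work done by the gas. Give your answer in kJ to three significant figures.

Isobaric: W = P ΔV = nR ΔT.
W = (3.85)(8.314)(513 − 352) = 5153 J.

W ≈ 5.15 kJ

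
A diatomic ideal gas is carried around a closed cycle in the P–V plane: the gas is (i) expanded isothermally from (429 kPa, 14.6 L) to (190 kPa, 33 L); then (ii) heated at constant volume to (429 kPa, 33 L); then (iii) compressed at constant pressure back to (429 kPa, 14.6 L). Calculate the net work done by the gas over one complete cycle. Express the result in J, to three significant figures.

W_net ≈ -2790 J

Leg (i): W = PᵢVᵢ ln(V_f/Vᵢ) = (6263) ln(33/14.6) = 5108 J.
Leg (ii): W = 0.
Leg (iii): W = PΔV = (429)(14.6 − 33) = -7894 J.
W_net = 5108 − 7894 = -2786 J.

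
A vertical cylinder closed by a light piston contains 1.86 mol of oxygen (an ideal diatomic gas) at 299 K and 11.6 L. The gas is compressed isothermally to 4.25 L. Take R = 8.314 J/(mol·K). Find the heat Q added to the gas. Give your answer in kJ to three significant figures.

Isothermal ⇒ ΔU = 0, so Q = W = nRT ln(V₂/V₁).
Q = (1.86)(8.314)(299) ln(4.25/11.6) = 4624 × -1.004 = -4643 J.

Q ≈ -4.64 kJ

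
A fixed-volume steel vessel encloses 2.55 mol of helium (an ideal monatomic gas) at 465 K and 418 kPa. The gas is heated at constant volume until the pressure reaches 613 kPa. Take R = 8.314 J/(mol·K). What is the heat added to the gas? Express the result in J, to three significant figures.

Constant volume ⇒ W = 0, so Q = ΔU = nCᵥΔT with Cᵥ = 3R/2 = 12.47 J/(mol·K).
At constant V, T₂/T₁ = P₂/P₁ ⇒ ΔT = T₁(P₂/P₁ − 1) = 465·(613/418 − 1) = 216.9 K.
ΔU = (2.55)(12.47)(216.9) = 6898 J.

Q ≈ 6900 J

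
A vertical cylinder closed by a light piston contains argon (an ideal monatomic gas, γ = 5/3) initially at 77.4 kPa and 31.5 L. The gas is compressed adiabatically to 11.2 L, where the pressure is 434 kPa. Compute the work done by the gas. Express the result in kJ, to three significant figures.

Adiabatic: W = (P₁V₁ − P₂V₂)/(γ − 1) with γ = 5/3.
P₁V₁ = 2438 J, P₂V₂ = 4861 J.
W = (2438 − 4861) / 0.6667 = -3634 J.

W ≈ -3.63 kJ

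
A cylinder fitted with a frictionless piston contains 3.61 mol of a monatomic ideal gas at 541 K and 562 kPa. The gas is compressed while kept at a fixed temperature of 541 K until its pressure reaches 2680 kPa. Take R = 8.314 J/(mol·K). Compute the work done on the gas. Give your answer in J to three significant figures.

Isothermal process: W = nRT ln(V₂/V₁) = nRT ln(P₁/P₂).
W = (3.61)(8.314)(541) × ln(562/2680)
  = 16237 × ln(0.2097) = 16237 × -1.562
W_by_gas = -25364 J; work on gas = −W_by = 25364 J.

W ≈ 25400 J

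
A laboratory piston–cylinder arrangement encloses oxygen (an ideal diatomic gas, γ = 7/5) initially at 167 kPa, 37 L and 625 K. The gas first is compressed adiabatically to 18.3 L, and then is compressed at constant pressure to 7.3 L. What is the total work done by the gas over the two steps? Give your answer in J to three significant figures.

W_total ≈ -9950 J

Step 1 (adiabatic): W = (P₁V₁ − P₂V₂)/(γ−1) = (6179 − 8189)/0.4 = -5024 J.
After step 1: P = 447.5 kPa, V = 18.3 L, T = 828.3 K.
Step 2 (isobaric): W = PΔV = (447.5 kPa)(7.3 − 18.3 L) = -4922 J.
W_total = -5024 − 4922 = -9947 J.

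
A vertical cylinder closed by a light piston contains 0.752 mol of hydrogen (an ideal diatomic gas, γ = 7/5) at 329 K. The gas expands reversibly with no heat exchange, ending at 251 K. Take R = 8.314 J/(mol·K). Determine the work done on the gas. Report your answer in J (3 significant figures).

Adiabatic ⇒ Q = 0, so W_by = −ΔU = nCᵥ(T₁ − T₂).
Cᵥ = 5R/2 = 20.79 J/(mol·K).
W = (0.752)(20.79)(329 − 251) = 1219 J.
Work on gas = −W_by = -1219 J.

W ≈ -1220 J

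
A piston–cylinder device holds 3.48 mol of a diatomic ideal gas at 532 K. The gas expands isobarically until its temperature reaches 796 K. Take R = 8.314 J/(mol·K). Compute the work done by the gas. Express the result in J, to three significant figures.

W ≈ 7640 J

Isobaric: W = P ΔV = nR ΔT.
W = (3.48)(8.314)(796 − 532) = 7638 J.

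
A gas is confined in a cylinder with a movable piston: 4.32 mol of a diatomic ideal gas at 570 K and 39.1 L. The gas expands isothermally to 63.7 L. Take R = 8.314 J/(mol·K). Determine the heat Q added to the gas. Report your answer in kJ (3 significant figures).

Isothermal ⇒ ΔU = 0, so Q = W = nRT ln(V₂/V₁).
Q = (4.32)(8.314)(570) ln(63.7/39.1) = 20472 × 0.4881 = 9992 J.

Q ≈ 9.99 kJ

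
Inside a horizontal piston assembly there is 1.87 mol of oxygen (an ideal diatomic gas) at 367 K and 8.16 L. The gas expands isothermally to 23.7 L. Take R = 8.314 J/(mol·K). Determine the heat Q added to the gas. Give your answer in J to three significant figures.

Q ≈ 6080 J

Isothermal ⇒ ΔU = 0, so Q = W = nRT ln(V₂/V₁).
Q = (1.87)(8.314)(367) ln(23.7/8.16) = 5706 × 1.066 = 6084 J.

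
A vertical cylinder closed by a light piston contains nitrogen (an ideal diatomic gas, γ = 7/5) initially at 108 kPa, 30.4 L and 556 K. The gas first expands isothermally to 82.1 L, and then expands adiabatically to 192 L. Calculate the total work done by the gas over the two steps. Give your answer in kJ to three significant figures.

W_total ≈ 5.63 kJ

Step 1 (isothermal): W = P₁V₁ ln(V₂/V₁) = (3283) ln(82.1/30.4) = 3262 J.
After step 1: P = 39.99 kPa, V = 82.1 L, T = 556 K.
Step 2 (adiabatic): W = (P₁V₁ − P₂V₂)/(γ−1) = (3283 − 2337)/0.4 = 2365 J.
W_total = 3262 + 2365 = 5627 J.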